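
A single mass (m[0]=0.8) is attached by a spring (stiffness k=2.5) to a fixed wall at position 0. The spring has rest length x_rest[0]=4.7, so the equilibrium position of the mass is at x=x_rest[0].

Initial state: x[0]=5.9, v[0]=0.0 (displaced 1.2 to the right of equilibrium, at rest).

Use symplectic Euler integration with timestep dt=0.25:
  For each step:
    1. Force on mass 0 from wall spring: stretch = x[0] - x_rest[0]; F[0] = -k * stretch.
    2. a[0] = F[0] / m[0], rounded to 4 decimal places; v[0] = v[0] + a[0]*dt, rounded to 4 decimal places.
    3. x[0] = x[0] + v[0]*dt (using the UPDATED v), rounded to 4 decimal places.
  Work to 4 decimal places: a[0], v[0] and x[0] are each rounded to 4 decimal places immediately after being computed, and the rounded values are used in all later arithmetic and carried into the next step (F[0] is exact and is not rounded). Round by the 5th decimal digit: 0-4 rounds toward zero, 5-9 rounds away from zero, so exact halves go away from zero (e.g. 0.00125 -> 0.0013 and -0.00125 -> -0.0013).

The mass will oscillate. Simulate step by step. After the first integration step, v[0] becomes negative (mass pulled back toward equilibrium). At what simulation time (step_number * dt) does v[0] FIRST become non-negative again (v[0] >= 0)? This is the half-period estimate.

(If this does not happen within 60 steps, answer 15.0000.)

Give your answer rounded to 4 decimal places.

Step 0: x=[5.9000] v=[0.0000]
Step 1: x=[5.6656] v=[-0.9375]
Step 2: x=[5.2426] v=[-1.6919]
Step 3: x=[4.7137] v=[-2.1158]
Step 4: x=[4.1821] v=[-2.1265]
Step 5: x=[3.7516] v=[-1.7219]
Step 6: x=[3.5064] v=[-0.9810]
Step 7: x=[3.4943] v=[-0.0485]
Step 8: x=[3.7177] v=[0.8935]
First v>=0 after going negative at step 8, time=2.0000

Answer: 2.0000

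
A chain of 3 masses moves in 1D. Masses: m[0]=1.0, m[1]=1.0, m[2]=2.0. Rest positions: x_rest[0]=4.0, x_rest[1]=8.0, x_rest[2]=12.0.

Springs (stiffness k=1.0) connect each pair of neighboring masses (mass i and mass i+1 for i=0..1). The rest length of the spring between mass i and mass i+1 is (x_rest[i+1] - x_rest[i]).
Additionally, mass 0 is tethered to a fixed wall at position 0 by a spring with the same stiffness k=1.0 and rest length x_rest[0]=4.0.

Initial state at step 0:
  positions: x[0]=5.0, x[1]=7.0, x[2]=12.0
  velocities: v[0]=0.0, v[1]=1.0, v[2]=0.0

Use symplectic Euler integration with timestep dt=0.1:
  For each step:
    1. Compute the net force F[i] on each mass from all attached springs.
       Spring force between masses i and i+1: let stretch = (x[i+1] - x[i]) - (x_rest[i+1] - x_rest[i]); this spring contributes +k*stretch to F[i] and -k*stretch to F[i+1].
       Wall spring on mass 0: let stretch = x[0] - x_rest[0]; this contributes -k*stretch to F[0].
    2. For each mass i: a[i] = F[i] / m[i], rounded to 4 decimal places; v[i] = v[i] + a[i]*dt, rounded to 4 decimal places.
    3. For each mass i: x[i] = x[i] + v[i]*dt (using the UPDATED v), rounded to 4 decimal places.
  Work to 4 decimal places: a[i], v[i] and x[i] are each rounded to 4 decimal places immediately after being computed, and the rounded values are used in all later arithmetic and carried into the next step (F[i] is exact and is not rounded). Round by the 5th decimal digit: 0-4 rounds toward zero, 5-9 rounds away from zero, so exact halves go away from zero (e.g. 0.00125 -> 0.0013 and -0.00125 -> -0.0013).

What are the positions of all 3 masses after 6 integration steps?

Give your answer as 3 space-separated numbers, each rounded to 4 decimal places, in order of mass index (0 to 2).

Answer: 4.4634 8.0991 11.9237

Derivation:
Step 0: x=[5.0000 7.0000 12.0000] v=[0.0000 1.0000 0.0000]
Step 1: x=[4.9700 7.1300 11.9950] v=[-0.3000 1.3000 -0.0500]
Step 2: x=[4.9119 7.2871 11.9857] v=[-0.5810 1.5705 -0.0933]
Step 3: x=[4.8284 7.4674 11.9729] v=[-0.8347 1.8028 -0.1282]
Step 4: x=[4.7230 7.6664 11.9576] v=[-1.0536 1.9895 -0.1535]
Step 5: x=[4.5998 7.8788 11.9408] v=[-1.2316 2.1243 -0.1681]
Step 6: x=[4.4634 8.0991 11.9237] v=[-1.3637 2.2026 -0.1712]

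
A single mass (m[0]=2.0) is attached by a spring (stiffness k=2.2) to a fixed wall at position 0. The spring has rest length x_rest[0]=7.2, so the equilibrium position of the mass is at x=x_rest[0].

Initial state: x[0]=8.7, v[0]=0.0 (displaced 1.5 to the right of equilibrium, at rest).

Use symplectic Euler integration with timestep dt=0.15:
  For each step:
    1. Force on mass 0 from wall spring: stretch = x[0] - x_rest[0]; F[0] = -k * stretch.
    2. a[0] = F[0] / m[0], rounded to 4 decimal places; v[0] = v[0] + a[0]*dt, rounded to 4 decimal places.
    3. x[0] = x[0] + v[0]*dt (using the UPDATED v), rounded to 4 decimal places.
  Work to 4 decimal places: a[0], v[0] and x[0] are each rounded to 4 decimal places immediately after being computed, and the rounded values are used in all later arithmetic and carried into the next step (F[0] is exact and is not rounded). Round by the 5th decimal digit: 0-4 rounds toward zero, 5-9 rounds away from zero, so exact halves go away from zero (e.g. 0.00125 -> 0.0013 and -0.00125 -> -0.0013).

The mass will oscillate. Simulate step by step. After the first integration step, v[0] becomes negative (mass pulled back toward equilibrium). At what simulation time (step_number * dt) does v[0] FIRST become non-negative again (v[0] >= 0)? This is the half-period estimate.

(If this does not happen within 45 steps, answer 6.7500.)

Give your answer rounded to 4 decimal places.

Answer: 3.0000

Derivation:
Step 0: x=[8.7000] v=[0.0000]
Step 1: x=[8.6629] v=[-0.2475]
Step 2: x=[8.5896] v=[-0.4889]
Step 3: x=[8.4819] v=[-0.7182]
Step 4: x=[8.3424] v=[-0.9297]
Step 5: x=[8.1747] v=[-1.1182]
Step 6: x=[7.9829] v=[-1.2790]
Step 7: x=[7.7717] v=[-1.4082]
Step 8: x=[7.5463] v=[-1.5025]
Step 9: x=[7.3124] v=[-1.5596]
Step 10: x=[7.0757] v=[-1.5781]
Step 11: x=[6.8421] v=[-1.5576]
Step 12: x=[6.6173] v=[-1.4985]
Step 13: x=[6.4069] v=[-1.4024]
Step 14: x=[6.2162] v=[-1.2715]
Step 15: x=[6.0498] v=[-1.1092]
Step 16: x=[5.9119] v=[-0.9194]
Step 17: x=[5.8059] v=[-0.7069]
Step 18: x=[5.7344] v=[-0.4769]
Step 19: x=[5.6991] v=[-0.2351]
Step 20: x=[5.7010] v=[0.0126]
First v>=0 after going negative at step 20, time=3.0000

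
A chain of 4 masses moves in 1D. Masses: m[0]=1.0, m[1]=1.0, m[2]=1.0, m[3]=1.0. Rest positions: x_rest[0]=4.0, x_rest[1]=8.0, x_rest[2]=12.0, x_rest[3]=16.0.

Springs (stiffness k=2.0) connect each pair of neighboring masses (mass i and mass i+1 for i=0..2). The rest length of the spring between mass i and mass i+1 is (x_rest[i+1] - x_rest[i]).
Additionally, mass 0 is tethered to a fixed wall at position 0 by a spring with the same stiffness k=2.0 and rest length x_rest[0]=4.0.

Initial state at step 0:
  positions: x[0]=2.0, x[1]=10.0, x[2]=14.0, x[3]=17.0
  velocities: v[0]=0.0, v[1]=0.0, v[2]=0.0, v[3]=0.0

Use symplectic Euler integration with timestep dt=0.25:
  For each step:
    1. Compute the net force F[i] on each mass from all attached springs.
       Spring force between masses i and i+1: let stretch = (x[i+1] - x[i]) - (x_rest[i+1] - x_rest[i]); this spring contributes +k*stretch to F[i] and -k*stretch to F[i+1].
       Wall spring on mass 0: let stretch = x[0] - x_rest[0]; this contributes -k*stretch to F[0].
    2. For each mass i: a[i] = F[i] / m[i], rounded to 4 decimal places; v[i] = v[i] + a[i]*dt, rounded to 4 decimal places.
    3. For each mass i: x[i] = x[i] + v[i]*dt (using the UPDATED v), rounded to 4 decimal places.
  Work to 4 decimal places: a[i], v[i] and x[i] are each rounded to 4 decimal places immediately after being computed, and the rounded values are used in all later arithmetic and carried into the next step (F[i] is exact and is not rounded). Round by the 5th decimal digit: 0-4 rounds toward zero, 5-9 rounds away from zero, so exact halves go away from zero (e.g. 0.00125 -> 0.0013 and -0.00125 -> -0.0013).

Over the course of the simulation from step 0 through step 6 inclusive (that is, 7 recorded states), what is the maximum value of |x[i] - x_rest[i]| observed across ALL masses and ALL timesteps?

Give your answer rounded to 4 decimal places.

Step 0: x=[2.0000 10.0000 14.0000 17.0000] v=[0.0000 0.0000 0.0000 0.0000]
Step 1: x=[2.7500 9.5000 13.8750 17.1250] v=[3.0000 -2.0000 -0.5000 0.5000]
Step 2: x=[4.0000 8.7031 13.6094 17.3438] v=[5.0000 -3.1875 -1.0625 0.8750]
Step 3: x=[5.3379 7.9316 13.1973 17.5958] v=[5.3516 -3.0859 -1.6485 1.0078]
Step 4: x=[6.3328 7.4941 12.6768 17.7980] v=[3.9795 -1.7499 -2.0821 0.8086]
Step 5: x=[6.6813 7.5593 12.1486 17.8600] v=[1.3938 0.2608 -2.1129 0.2480]
Step 6: x=[6.3043 8.0884 11.7606 17.7081] v=[-1.5079 2.1165 -1.5519 -0.6077]
Max displacement = 2.6813

Answer: 2.6813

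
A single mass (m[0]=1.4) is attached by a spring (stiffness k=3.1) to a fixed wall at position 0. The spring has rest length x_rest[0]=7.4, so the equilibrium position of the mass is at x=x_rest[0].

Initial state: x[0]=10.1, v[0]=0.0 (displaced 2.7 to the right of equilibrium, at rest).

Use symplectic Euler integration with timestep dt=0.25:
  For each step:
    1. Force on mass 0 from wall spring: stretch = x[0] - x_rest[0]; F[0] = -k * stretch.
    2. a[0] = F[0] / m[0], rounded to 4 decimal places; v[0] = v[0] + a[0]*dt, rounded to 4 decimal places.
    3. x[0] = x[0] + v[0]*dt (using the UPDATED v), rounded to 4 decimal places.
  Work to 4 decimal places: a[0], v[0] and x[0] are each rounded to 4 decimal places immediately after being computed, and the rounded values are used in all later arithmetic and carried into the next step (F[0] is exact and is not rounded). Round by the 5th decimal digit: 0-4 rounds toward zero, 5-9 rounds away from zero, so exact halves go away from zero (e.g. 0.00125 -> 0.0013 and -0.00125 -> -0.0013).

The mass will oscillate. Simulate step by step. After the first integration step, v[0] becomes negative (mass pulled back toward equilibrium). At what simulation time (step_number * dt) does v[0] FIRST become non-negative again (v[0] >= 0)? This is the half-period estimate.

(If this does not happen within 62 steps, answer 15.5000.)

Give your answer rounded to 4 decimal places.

Answer: 2.2500

Derivation:
Step 0: x=[10.1000] v=[0.0000]
Step 1: x=[9.7263] v=[-1.4947]
Step 2: x=[9.0307] v=[-2.7825]
Step 3: x=[8.1094] v=[-3.6852]
Step 4: x=[7.0899] v=[-4.0779]
Step 5: x=[6.1134] v=[-3.9062]
Step 6: x=[5.3149] v=[-3.1940]
Step 7: x=[4.8050] v=[-2.0398]
Step 8: x=[4.6542] v=[-0.6033]
Step 9: x=[4.8834] v=[0.9167]
First v>=0 after going negative at step 9, time=2.2500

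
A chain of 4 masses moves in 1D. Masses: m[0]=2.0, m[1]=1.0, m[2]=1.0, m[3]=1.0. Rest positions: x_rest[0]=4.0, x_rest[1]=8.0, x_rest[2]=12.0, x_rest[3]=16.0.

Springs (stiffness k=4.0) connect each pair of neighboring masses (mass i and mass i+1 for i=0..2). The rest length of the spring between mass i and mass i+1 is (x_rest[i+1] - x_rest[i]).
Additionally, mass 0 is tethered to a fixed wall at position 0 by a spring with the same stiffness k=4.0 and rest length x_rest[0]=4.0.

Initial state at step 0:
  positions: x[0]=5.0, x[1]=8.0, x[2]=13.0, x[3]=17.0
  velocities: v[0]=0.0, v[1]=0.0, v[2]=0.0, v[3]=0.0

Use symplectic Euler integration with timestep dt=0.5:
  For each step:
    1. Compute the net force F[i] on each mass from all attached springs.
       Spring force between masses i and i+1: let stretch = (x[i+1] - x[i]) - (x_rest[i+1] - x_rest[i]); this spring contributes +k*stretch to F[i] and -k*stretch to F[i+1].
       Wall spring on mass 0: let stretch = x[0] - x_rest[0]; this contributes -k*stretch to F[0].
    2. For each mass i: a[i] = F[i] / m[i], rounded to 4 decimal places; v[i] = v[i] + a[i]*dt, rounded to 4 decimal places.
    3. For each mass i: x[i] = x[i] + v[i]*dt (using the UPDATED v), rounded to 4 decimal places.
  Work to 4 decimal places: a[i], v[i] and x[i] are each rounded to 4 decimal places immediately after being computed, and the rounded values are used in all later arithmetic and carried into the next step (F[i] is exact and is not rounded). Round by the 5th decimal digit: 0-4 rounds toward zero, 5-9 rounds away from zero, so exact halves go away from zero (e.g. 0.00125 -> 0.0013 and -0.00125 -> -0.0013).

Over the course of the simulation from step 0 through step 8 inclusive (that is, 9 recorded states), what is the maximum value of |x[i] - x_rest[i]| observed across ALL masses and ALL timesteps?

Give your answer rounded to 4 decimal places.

Answer: 2.0000

Derivation:
Step 0: x=[5.0000 8.0000 13.0000 17.0000] v=[0.0000 0.0000 0.0000 0.0000]
Step 1: x=[4.0000 10.0000 12.0000 17.0000] v=[-2.0000 4.0000 -2.0000 0.0000]
Step 2: x=[4.0000 8.0000 14.0000 16.0000] v=[0.0000 -4.0000 4.0000 -2.0000]
Step 3: x=[4.0000 8.0000 12.0000 17.0000] v=[0.0000 0.0000 -4.0000 2.0000]
Step 4: x=[4.0000 8.0000 11.0000 17.0000] v=[0.0000 0.0000 -2.0000 0.0000]
Step 5: x=[4.0000 7.0000 13.0000 15.0000] v=[0.0000 -2.0000 4.0000 -4.0000]
Step 6: x=[3.5000 9.0000 11.0000 15.0000] v=[-1.0000 4.0000 -4.0000 0.0000]
Step 7: x=[4.0000 7.5000 11.0000 15.0000] v=[1.0000 -3.0000 0.0000 0.0000]
Step 8: x=[4.2500 6.0000 11.5000 15.0000] v=[0.5000 -3.0000 1.0000 0.0000]
Max displacement = 2.0000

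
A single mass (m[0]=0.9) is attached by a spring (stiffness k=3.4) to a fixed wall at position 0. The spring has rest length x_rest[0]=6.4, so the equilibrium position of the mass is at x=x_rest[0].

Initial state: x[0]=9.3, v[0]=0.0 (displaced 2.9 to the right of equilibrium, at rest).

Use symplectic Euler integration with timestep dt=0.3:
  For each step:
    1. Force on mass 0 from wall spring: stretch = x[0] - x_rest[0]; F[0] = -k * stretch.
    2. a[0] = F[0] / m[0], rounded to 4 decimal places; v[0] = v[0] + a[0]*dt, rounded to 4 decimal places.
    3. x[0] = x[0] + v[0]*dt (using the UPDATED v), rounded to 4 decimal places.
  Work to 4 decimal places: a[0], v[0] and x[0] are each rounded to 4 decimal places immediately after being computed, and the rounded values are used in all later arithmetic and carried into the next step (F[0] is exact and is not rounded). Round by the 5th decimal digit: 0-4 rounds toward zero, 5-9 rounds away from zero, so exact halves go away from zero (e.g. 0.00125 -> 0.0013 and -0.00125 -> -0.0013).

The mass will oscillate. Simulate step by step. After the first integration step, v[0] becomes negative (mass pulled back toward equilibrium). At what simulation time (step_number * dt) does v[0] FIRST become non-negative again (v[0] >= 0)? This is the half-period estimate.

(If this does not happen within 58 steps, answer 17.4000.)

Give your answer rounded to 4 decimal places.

Step 0: x=[9.3000] v=[0.0000]
Step 1: x=[8.3140] v=[-3.2867]
Step 2: x=[6.6772] v=[-5.4559]
Step 3: x=[4.9462] v=[-5.7701]
Step 4: x=[3.7095] v=[-4.1225]
Step 5: x=[3.3875] v=[-1.0733]
Step 6: x=[4.0898] v=[2.3409]
First v>=0 after going negative at step 6, time=1.8000

Answer: 1.8000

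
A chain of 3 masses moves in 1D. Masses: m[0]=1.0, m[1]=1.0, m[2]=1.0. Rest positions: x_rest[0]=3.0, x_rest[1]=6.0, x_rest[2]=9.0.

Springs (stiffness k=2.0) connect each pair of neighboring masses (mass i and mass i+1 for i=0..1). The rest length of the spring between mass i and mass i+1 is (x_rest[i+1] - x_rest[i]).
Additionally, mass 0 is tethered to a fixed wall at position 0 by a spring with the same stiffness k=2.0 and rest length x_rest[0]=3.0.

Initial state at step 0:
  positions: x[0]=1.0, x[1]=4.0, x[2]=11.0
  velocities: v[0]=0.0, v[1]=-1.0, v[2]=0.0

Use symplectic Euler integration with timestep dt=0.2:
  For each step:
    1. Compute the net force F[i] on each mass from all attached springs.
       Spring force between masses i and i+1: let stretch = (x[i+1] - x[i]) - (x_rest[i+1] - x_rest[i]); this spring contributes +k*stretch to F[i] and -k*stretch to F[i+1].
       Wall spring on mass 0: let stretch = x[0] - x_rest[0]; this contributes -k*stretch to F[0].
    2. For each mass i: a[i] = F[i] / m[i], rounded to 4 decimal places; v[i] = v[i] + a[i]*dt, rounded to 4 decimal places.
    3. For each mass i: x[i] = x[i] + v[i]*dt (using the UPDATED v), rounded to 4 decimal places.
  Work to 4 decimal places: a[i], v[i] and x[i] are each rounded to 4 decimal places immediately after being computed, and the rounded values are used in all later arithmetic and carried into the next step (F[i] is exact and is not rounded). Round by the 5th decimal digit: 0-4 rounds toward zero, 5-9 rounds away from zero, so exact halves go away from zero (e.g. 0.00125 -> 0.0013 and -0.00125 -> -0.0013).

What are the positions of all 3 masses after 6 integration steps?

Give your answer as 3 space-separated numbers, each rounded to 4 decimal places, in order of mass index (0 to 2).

Answer: 3.6910 6.8537 6.7942

Derivation:
Step 0: x=[1.0000 4.0000 11.0000] v=[0.0000 -1.0000 0.0000]
Step 1: x=[1.1600 4.1200 10.6800] v=[0.8000 0.6000 -1.6000]
Step 2: x=[1.4640 4.5280 10.0752] v=[1.5200 2.0400 -3.0240]
Step 3: x=[1.8960 5.1347 9.2666] v=[2.1600 3.0333 -4.0429]
Step 4: x=[2.4354 5.8128 8.3675] v=[2.6971 3.3906 -4.4957]
Step 5: x=[3.0502 6.4251 7.5040] v=[3.0739 3.0615 -4.3176]
Step 6: x=[3.6910 6.8537 6.7942] v=[3.2038 2.1431 -3.5492]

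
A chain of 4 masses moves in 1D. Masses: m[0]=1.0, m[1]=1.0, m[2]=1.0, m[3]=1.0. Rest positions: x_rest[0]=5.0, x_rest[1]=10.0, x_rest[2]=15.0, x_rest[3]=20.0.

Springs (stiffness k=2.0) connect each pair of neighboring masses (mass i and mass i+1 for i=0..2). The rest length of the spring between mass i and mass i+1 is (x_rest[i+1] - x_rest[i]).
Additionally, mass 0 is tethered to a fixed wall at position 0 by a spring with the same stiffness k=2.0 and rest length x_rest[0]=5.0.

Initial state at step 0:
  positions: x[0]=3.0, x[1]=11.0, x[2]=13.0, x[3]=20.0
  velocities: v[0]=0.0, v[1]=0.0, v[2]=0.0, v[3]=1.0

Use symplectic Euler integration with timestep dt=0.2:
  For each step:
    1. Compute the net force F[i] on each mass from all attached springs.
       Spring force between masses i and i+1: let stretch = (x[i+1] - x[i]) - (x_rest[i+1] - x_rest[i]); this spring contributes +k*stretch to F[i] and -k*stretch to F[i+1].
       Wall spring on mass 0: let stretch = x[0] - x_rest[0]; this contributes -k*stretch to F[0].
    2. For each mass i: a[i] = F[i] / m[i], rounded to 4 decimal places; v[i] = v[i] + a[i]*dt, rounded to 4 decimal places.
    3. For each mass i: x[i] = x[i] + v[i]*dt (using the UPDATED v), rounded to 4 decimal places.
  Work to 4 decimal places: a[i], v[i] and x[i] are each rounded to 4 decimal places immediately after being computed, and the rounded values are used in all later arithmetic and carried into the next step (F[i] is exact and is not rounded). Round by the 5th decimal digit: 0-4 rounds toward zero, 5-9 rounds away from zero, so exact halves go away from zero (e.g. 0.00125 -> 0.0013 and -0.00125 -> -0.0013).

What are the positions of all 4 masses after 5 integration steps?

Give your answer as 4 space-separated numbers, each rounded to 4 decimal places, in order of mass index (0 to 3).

Step 0: x=[3.0000 11.0000 13.0000 20.0000] v=[0.0000 0.0000 0.0000 1.0000]
Step 1: x=[3.4000 10.5200 13.4000 20.0400] v=[2.0000 -2.4000 2.0000 0.2000]
Step 2: x=[4.0976 9.7008 14.1008 19.9488] v=[3.4880 -4.0960 3.5040 -0.4560]
Step 3: x=[4.9156 8.7853 14.9174 19.7898] v=[4.0902 -4.5773 4.0832 -0.7952]
Step 4: x=[5.6500 8.0508 15.6333 19.6410] v=[3.6718 -3.6723 3.5793 -0.7442]
Step 5: x=[6.1244 7.7309 16.0632 19.5715] v=[2.3721 -1.5996 2.1494 -0.3473]

Answer: 6.1244 7.7309 16.0632 19.5715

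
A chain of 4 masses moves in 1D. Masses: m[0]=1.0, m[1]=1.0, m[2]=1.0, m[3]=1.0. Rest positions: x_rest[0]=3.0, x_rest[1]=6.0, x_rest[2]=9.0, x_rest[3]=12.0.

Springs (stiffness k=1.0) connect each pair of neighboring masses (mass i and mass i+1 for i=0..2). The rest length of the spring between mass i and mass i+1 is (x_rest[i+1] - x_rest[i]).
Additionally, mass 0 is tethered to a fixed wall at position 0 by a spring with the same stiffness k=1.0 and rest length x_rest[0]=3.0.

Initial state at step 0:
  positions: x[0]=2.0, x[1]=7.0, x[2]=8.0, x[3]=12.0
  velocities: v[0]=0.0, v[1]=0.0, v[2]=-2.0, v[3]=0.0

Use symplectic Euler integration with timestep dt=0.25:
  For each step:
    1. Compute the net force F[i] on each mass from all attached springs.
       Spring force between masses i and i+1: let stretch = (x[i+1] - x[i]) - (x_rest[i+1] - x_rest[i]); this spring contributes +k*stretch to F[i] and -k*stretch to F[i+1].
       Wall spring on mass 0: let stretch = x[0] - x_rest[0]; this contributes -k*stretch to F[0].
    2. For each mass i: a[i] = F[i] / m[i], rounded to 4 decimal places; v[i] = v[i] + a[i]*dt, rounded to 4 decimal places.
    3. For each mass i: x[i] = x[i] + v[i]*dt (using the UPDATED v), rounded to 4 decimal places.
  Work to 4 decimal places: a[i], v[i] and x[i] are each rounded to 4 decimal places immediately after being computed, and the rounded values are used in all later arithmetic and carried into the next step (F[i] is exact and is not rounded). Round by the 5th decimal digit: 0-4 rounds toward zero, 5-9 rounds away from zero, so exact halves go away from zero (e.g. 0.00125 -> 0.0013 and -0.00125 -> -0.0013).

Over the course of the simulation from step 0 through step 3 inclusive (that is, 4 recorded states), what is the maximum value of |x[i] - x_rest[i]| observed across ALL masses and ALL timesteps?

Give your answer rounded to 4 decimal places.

Answer: 1.4180

Derivation:
Step 0: x=[2.0000 7.0000 8.0000 12.0000] v=[0.0000 0.0000 -2.0000 0.0000]
Step 1: x=[2.1875 6.7500 7.6875 11.9375] v=[0.7500 -1.0000 -1.2500 -0.2500]
Step 2: x=[2.5235 6.2734 7.5820 11.7969] v=[1.3438 -1.9063 -0.4219 -0.5625]
Step 3: x=[2.9361 5.6443 7.6582 11.5804] v=[1.6504 -2.5166 0.3047 -0.8662]
Max displacement = 1.4180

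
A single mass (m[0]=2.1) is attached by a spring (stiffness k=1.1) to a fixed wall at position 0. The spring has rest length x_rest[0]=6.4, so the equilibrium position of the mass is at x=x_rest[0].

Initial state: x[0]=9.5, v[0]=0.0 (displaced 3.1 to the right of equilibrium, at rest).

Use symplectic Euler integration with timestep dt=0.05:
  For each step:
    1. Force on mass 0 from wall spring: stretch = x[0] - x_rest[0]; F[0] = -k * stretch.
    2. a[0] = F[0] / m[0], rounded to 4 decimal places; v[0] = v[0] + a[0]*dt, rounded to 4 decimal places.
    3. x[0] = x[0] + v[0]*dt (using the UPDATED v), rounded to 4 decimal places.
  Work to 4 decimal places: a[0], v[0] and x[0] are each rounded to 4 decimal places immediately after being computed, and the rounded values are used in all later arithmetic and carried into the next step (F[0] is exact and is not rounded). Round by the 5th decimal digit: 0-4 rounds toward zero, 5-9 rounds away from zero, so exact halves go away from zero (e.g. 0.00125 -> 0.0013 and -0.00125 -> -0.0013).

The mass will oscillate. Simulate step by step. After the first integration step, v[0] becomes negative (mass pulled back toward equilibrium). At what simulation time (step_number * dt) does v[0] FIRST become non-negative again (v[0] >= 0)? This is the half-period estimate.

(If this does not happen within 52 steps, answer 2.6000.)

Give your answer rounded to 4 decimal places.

Answer: 2.6000

Derivation:
Step 0: x=[9.5000] v=[0.0000]
Step 1: x=[9.4959] v=[-0.0812]
Step 2: x=[9.4878] v=[-0.1623]
Step 3: x=[9.4756] v=[-0.2432]
Step 4: x=[9.4594] v=[-0.3238]
Step 5: x=[9.4392] v=[-0.4039]
Step 6: x=[9.4150] v=[-0.4835]
Step 7: x=[9.3869] v=[-0.5625]
Step 8: x=[9.3549] v=[-0.6407]
Step 9: x=[9.3190] v=[-0.7181]
Step 10: x=[9.2793] v=[-0.7946]
Step 11: x=[9.2358] v=[-0.8700]
Step 12: x=[9.1886] v=[-0.9443]
Step 13: x=[9.1377] v=[-1.0173]
Step 14: x=[9.0833] v=[-1.0890]
Step 15: x=[9.0253] v=[-1.1593]
Step 16: x=[8.9639] v=[-1.2281]
Step 17: x=[8.8991] v=[-1.2953]
Step 18: x=[8.8311] v=[-1.3608]
Step 19: x=[8.7599] v=[-1.4245]
Step 20: x=[8.6856] v=[-1.4863]
Step 21: x=[8.6083] v=[-1.5462]
Step 22: x=[8.5281] v=[-1.6040]
Step 23: x=[8.4451] v=[-1.6597]
Step 24: x=[8.3594] v=[-1.7133]
Step 25: x=[8.2712] v=[-1.7646]
Step 26: x=[8.1805] v=[-1.8136]
Step 27: x=[8.0875] v=[-1.8602]
Step 28: x=[7.9923] v=[-1.9044]
Step 29: x=[7.8950] v=[-1.9461]
Step 30: x=[7.7957] v=[-1.9853]
Step 31: x=[7.6946] v=[-2.0219]
Step 32: x=[7.5918] v=[-2.0558]
Step 33: x=[7.4875] v=[-2.0870]
Step 34: x=[7.3817] v=[-2.1155]
Step 35: x=[7.2746] v=[-2.1412]
Step 36: x=[7.1664] v=[-2.1641]
Step 37: x=[7.0572] v=[-2.1842]
Step 38: x=[6.9471] v=[-2.2014]
Step 39: x=[6.8363] v=[-2.2157]
Step 40: x=[6.7249] v=[-2.2271]
Step 41: x=[6.6131] v=[-2.2356]
Step 42: x=[6.5010] v=[-2.2412]
Step 43: x=[6.3888] v=[-2.2438]
Step 44: x=[6.2766] v=[-2.2435]
Step 45: x=[6.1646] v=[-2.2403]
Step 46: x=[6.0529] v=[-2.2341]
Step 47: x=[5.9417] v=[-2.2250]
Step 48: x=[5.8311] v=[-2.2130]
Step 49: x=[5.7212] v=[-2.1981]
Step 50: x=[5.6122] v=[-2.1803]
Step 51: x=[5.5042] v=[-2.1597]
Step 52: x=[5.3974] v=[-2.1362]
v[0] did not become non-negative within 52 steps; using fallback time=2.6000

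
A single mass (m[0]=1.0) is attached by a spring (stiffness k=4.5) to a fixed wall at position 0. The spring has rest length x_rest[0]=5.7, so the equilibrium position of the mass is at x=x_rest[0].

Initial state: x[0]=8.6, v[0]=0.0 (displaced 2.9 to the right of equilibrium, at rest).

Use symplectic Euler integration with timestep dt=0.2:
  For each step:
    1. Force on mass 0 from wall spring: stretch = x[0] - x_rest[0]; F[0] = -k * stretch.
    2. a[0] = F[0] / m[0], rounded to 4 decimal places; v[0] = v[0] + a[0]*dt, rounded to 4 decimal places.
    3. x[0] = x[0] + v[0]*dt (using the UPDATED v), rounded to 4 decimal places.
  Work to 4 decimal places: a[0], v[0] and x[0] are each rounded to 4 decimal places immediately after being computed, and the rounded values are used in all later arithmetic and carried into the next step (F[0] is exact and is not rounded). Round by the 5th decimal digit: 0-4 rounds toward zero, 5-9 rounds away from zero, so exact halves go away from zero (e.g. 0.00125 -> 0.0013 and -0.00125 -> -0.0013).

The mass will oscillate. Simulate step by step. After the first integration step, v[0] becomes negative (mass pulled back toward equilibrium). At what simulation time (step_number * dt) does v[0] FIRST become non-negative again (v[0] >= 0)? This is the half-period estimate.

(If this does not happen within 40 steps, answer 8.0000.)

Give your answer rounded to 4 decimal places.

Answer: 1.6000

Derivation:
Step 0: x=[8.6000] v=[0.0000]
Step 1: x=[8.0780] v=[-2.6100]
Step 2: x=[7.1280] v=[-4.7502]
Step 3: x=[5.9209] v=[-6.0354]
Step 4: x=[4.6741] v=[-6.2342]
Step 5: x=[3.6119] v=[-5.3109]
Step 6: x=[2.9256] v=[-3.4316]
Step 7: x=[2.7387] v=[-0.9346]
Step 8: x=[3.0848] v=[1.7306]
First v>=0 after going negative at step 8, time=1.6000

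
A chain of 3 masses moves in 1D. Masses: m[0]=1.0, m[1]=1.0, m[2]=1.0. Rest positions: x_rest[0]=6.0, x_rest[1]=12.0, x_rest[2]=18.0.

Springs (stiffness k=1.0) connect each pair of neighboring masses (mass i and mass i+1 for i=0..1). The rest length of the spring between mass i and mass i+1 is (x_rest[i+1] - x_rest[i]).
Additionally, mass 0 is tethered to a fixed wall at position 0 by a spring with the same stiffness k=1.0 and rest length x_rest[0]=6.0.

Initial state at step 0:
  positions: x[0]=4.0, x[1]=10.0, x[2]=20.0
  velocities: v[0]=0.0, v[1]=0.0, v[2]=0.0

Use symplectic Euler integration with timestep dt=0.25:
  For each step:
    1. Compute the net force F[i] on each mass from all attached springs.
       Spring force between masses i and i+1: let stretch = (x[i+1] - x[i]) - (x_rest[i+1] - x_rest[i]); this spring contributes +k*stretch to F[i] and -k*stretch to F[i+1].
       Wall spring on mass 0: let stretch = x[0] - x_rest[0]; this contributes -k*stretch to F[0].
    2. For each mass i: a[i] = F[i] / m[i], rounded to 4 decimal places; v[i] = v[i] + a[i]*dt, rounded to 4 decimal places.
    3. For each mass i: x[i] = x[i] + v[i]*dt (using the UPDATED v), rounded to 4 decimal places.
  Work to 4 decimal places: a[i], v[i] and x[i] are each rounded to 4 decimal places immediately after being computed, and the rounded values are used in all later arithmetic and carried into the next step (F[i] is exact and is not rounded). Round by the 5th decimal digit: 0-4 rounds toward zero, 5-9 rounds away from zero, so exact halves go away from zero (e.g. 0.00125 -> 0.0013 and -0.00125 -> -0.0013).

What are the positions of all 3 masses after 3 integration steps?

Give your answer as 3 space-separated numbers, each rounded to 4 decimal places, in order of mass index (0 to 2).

Answer: 4.7476 11.3116 18.6519

Derivation:
Step 0: x=[4.0000 10.0000 20.0000] v=[0.0000 0.0000 0.0000]
Step 1: x=[4.1250 10.2500 19.7500] v=[0.5000 1.0000 -1.0000]
Step 2: x=[4.3750 10.7110 19.2813] v=[1.0000 1.8438 -1.8750]
Step 3: x=[4.7476 11.3116 18.6519] v=[1.4903 2.4024 -2.5176]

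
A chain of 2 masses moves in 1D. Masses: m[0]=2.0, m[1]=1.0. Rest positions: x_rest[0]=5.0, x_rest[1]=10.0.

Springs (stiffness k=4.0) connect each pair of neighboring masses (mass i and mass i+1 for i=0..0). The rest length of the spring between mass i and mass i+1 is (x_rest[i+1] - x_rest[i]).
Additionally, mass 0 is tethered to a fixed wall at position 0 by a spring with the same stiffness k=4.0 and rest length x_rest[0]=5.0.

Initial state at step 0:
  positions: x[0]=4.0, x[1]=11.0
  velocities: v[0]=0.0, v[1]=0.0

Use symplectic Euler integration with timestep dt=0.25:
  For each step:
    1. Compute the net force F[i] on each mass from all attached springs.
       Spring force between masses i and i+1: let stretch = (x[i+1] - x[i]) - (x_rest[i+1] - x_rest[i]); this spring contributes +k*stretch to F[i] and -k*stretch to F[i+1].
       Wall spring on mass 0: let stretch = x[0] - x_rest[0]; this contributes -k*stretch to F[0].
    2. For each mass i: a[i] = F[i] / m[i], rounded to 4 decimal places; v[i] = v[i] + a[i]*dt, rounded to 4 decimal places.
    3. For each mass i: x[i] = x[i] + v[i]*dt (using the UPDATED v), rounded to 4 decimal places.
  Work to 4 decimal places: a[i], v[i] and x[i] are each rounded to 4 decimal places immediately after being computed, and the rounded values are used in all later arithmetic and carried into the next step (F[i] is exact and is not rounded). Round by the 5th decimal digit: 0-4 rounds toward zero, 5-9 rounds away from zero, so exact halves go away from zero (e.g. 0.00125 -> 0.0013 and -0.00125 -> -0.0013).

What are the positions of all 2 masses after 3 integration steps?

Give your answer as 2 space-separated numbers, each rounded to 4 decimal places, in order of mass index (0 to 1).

Answer: 5.5352 9.0001

Derivation:
Step 0: x=[4.0000 11.0000] v=[0.0000 0.0000]
Step 1: x=[4.3750 10.5000] v=[1.5000 -2.0000]
Step 2: x=[4.9688 9.7188] v=[2.3750 -3.1250]
Step 3: x=[5.5352 9.0001] v=[2.2656 -2.8750]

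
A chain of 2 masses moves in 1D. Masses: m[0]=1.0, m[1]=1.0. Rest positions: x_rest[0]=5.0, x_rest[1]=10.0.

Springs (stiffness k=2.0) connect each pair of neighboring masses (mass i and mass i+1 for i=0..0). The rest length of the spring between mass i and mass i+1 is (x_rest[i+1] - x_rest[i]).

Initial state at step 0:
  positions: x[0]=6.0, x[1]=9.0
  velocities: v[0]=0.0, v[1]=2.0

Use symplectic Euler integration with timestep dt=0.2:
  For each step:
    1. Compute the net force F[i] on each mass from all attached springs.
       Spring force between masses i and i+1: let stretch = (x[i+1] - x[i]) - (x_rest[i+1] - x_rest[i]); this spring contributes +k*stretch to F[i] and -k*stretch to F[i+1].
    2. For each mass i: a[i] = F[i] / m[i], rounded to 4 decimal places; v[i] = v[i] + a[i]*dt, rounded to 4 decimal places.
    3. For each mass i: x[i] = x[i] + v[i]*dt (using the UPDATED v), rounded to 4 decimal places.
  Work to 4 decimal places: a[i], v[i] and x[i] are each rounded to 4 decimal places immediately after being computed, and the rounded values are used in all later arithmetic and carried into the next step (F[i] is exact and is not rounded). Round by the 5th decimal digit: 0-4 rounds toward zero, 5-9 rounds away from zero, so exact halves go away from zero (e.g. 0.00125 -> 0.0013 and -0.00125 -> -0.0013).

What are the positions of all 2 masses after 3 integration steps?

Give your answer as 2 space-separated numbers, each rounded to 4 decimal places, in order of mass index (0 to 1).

Step 0: x=[6.0000 9.0000] v=[0.0000 2.0000]
Step 1: x=[5.8400 9.5600] v=[-0.8000 2.8000]
Step 2: x=[5.5776 10.2224] v=[-1.3120 3.3120]
Step 3: x=[5.2868 10.9132] v=[-1.4541 3.4541]

Answer: 5.2868 10.9132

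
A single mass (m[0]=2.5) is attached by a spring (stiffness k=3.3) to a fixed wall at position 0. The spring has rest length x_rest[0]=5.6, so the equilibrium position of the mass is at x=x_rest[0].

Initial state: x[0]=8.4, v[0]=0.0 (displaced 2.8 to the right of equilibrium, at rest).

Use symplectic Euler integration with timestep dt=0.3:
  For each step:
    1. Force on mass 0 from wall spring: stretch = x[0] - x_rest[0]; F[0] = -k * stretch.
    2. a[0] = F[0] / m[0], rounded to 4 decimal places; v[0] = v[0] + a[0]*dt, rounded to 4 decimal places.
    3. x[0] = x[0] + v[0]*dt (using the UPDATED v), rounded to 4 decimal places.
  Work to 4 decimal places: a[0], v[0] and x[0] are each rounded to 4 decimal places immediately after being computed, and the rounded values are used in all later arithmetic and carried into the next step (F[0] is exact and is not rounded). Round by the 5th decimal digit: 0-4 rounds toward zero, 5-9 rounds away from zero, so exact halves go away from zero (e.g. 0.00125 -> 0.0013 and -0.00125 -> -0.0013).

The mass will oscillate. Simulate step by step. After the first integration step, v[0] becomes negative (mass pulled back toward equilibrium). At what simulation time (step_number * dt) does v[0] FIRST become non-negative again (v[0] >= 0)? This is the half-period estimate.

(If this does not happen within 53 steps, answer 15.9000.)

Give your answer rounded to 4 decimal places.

Step 0: x=[8.4000] v=[0.0000]
Step 1: x=[8.0674] v=[-1.1088]
Step 2: x=[7.4416] v=[-2.0859]
Step 3: x=[6.5970] v=[-2.8152]
Step 4: x=[5.6340] v=[-3.2100]
Step 5: x=[4.6670] v=[-3.2235]
Step 6: x=[3.8108] v=[-2.8540]
Step 7: x=[3.1672] v=[-2.1455]
Step 8: x=[2.8126] v=[-1.1821]
Step 9: x=[2.7891] v=[-0.0783]
Step 10: x=[3.0995] v=[1.0348]
First v>=0 after going negative at step 10, time=3.0000

Answer: 3.0000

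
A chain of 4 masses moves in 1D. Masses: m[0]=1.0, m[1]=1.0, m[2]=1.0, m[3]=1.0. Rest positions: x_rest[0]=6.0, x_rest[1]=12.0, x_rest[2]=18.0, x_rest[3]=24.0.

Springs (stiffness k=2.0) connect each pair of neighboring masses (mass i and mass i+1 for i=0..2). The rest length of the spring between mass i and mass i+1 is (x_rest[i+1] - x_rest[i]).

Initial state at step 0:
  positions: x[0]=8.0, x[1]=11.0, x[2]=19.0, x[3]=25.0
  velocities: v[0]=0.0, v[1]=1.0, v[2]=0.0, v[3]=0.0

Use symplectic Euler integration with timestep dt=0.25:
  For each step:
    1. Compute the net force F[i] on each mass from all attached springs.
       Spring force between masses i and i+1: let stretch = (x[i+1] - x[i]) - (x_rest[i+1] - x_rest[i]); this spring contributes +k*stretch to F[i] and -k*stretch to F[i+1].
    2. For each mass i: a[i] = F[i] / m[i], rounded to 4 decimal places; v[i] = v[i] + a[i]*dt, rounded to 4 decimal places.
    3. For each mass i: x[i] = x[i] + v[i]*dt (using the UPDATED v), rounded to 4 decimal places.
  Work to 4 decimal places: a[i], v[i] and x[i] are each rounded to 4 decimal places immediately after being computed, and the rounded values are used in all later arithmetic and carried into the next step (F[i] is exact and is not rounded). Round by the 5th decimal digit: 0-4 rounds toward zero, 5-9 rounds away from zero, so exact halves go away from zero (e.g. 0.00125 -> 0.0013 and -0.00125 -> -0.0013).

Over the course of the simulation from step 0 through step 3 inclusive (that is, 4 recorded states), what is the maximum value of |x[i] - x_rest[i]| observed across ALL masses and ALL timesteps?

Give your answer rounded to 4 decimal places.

Step 0: x=[8.0000 11.0000 19.0000 25.0000] v=[0.0000 1.0000 0.0000 0.0000]
Step 1: x=[7.6250 11.8750 18.7500 25.0000] v=[-1.5000 3.5000 -1.0000 0.0000]
Step 2: x=[7.0313 13.0781 18.4219 24.9688] v=[-2.3750 4.8125 -1.3125 -0.1250]
Step 3: x=[6.4434 14.1934 18.2442 24.8692] v=[-2.3516 4.4610 -0.7110 -0.3985]
Max displacement = 2.1934

Answer: 2.1934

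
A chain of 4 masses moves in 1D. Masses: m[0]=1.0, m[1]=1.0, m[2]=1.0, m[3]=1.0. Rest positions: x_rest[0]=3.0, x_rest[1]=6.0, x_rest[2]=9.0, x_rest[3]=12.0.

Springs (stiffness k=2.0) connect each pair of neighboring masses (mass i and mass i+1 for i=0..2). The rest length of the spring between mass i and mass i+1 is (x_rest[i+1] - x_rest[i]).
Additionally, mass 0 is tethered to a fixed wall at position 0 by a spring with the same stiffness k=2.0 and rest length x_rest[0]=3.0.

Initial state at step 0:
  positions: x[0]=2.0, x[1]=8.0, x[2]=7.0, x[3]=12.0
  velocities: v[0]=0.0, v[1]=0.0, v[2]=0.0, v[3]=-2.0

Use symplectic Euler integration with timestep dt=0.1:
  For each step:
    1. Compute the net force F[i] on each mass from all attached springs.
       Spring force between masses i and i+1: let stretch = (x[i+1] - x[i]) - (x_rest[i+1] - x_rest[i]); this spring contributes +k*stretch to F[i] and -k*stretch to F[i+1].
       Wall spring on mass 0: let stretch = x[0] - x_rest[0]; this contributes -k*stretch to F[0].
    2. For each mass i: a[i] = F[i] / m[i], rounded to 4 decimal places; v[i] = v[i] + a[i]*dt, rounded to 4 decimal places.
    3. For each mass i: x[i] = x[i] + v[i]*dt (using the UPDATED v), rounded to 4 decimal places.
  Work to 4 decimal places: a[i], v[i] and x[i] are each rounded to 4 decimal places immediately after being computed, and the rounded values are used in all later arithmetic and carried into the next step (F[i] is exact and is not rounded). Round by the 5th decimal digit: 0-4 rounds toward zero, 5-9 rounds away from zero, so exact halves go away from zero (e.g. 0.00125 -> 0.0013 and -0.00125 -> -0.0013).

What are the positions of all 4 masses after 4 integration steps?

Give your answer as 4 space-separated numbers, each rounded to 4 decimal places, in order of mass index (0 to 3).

Step 0: x=[2.0000 8.0000 7.0000 12.0000] v=[0.0000 0.0000 0.0000 -2.0000]
Step 1: x=[2.0800 7.8600 7.1200 11.7600] v=[0.8000 -1.4000 1.2000 -2.4000]
Step 2: x=[2.2340 7.5896 7.3476 11.4872] v=[1.5400 -2.7040 2.2760 -2.7280]
Step 3: x=[2.4504 7.2073 7.6628 11.1916] v=[2.1643 -3.8235 3.1523 -2.9559]
Step 4: x=[2.7130 6.7389 8.0395 10.8854] v=[2.6256 -4.6838 3.7670 -3.0617]

Answer: 2.7130 6.7389 8.0395 10.8854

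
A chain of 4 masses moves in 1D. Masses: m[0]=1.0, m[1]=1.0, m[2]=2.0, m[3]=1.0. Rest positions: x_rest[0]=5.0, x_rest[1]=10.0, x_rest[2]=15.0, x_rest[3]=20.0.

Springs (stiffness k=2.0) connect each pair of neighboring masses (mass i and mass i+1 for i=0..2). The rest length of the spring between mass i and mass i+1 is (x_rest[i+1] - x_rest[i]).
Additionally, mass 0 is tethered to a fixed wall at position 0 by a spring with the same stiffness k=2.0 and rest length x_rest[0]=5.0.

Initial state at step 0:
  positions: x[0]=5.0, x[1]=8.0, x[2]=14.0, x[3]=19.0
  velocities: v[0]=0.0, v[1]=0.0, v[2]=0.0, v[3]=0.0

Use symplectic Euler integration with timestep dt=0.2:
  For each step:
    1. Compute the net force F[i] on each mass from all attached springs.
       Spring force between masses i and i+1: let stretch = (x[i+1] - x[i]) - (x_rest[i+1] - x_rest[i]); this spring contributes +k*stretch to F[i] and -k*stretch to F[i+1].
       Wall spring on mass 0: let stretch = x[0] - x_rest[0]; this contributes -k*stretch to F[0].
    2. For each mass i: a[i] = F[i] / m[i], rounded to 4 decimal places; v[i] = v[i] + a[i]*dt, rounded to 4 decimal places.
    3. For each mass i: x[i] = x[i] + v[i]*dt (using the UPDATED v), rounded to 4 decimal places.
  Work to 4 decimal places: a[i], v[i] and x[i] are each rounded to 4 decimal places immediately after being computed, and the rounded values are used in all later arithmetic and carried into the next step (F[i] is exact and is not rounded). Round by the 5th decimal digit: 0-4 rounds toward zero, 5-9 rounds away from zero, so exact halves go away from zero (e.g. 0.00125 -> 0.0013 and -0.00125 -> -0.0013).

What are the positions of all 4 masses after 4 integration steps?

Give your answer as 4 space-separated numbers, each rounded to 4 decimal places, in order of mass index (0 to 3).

Step 0: x=[5.0000 8.0000 14.0000 19.0000] v=[0.0000 0.0000 0.0000 0.0000]
Step 1: x=[4.8400 8.2400 13.9600 19.0000] v=[-0.8000 1.2000 -0.2000 0.0000]
Step 2: x=[4.5648 8.6656 13.8928 18.9968] v=[-1.3760 2.1280 -0.3360 -0.0160]
Step 3: x=[4.2525 9.1813 13.8207 18.9853] v=[-1.5616 2.5786 -0.3606 -0.0576]
Step 4: x=[3.9943 9.6739 13.7696 18.9606] v=[-1.2911 2.4628 -0.2556 -0.1234]

Answer: 3.9943 9.6739 13.7696 18.9606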